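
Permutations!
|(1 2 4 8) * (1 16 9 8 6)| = 12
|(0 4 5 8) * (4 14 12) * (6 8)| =|(0 14 12 4 5 6 8)| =7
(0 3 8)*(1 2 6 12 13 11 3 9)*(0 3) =(0 9 1 2 6 12 13 11)(3 8) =[9, 2, 6, 8, 4, 5, 12, 7, 3, 1, 10, 0, 13, 11]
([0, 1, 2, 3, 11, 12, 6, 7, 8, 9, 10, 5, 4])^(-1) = (4 12 5 11)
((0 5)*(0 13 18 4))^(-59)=((0 5 13 18 4))^(-59)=(0 5 13 18 4)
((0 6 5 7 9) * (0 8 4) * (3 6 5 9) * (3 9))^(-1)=((0 5 7 9 8 4)(3 6))^(-1)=(0 4 8 9 7 5)(3 6)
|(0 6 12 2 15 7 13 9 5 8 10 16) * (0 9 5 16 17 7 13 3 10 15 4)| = 20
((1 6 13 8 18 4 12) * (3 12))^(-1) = (1 12 3 4 18 8 13 6) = ((1 6 13 8 18 4 3 12))^(-1)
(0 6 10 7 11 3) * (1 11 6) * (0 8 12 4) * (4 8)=(0 1 11 3 4)(6 10 7)(8 12)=[1, 11, 2, 4, 0, 5, 10, 6, 12, 9, 7, 3, 8]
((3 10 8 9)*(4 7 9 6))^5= ((3 10 8 6 4 7 9))^5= (3 7 6 10 9 4 8)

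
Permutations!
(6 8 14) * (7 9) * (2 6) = (2 6 8 14)(7 9) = [0, 1, 6, 3, 4, 5, 8, 9, 14, 7, 10, 11, 12, 13, 2]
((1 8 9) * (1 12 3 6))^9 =(1 12)(3 8)(6 9)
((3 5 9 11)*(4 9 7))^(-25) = (3 11 9 4 7 5)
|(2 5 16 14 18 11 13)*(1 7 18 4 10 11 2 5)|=|(1 7 18 2)(4 10 11 13 5 16 14)|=28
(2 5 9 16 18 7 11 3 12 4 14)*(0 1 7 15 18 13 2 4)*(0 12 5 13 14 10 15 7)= (0 1)(2 13)(3 5 9 16 14 4 10 15 18 7 11)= [1, 0, 13, 5, 10, 9, 6, 11, 8, 16, 15, 3, 12, 2, 4, 18, 14, 17, 7]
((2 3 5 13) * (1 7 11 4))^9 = ((1 7 11 4)(2 3 5 13))^9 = (1 7 11 4)(2 3 5 13)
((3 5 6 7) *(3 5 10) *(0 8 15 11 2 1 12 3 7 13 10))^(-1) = ((0 8 15 11 2 1 12 3)(5 6 13 10 7))^(-1) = (0 3 12 1 2 11 15 8)(5 7 10 13 6)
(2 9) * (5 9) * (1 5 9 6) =[0, 5, 9, 3, 4, 6, 1, 7, 8, 2] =(1 5 6)(2 9)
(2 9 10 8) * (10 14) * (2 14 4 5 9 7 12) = (2 7 12)(4 5 9)(8 14 10) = [0, 1, 7, 3, 5, 9, 6, 12, 14, 4, 8, 11, 2, 13, 10]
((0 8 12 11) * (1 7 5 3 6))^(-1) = (0 11 12 8)(1 6 3 5 7)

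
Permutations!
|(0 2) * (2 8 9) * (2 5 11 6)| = |(0 8 9 5 11 6 2)| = 7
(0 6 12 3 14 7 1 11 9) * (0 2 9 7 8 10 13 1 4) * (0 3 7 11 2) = (0 6 12 7 4 3 14 8 10 13 1 2 9) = [6, 2, 9, 14, 3, 5, 12, 4, 10, 0, 13, 11, 7, 1, 8]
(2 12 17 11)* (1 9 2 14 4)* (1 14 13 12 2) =(1 9)(4 14)(11 13 12 17) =[0, 9, 2, 3, 14, 5, 6, 7, 8, 1, 10, 13, 17, 12, 4, 15, 16, 11]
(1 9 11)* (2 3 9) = (1 2 3 9 11) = [0, 2, 3, 9, 4, 5, 6, 7, 8, 11, 10, 1]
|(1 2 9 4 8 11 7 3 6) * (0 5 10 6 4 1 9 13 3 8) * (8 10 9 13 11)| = |(0 5 9 1 2 11 7 10 6 13 3 4)| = 12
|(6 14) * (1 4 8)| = 6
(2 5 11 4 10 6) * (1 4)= (1 4 10 6 2 5 11)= [0, 4, 5, 3, 10, 11, 2, 7, 8, 9, 6, 1]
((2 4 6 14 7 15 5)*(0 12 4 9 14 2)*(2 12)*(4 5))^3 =(0 14 4 5 9 15 12 2 7 6)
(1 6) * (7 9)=[0, 6, 2, 3, 4, 5, 1, 9, 8, 7]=(1 6)(7 9)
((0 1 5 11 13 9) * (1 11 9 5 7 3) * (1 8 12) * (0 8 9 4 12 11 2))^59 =(0 2)(1 12 4 5 13 11 8 9 3 7)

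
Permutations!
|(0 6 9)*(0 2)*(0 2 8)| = |(0 6 9 8)| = 4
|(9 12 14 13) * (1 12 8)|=6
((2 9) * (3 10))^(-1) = ((2 9)(3 10))^(-1) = (2 9)(3 10)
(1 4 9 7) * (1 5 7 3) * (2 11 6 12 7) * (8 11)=(1 4 9 3)(2 8 11 6 12 7 5)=[0, 4, 8, 1, 9, 2, 12, 5, 11, 3, 10, 6, 7]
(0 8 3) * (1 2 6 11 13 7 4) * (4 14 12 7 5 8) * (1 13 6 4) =(0 1 2 4 13 5 8 3)(6 11)(7 14 12) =[1, 2, 4, 0, 13, 8, 11, 14, 3, 9, 10, 6, 7, 5, 12]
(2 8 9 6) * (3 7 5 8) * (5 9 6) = (2 3 7 9 5 8 6) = [0, 1, 3, 7, 4, 8, 2, 9, 6, 5]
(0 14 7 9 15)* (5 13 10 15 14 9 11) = (0 9 14 7 11 5 13 10 15) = [9, 1, 2, 3, 4, 13, 6, 11, 8, 14, 15, 5, 12, 10, 7, 0]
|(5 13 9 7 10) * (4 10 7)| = 5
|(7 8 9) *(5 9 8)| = |(5 9 7)| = 3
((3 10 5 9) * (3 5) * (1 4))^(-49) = ((1 4)(3 10)(5 9))^(-49) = (1 4)(3 10)(5 9)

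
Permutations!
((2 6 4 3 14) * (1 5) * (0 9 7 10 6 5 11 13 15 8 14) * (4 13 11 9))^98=(0 3 4)(1 5 2 14 8 15 13 6 10 7 9)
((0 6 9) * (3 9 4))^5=(9)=((0 6 4 3 9))^5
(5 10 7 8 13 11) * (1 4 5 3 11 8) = (1 4 5 10 7)(3 11)(8 13) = [0, 4, 2, 11, 5, 10, 6, 1, 13, 9, 7, 3, 12, 8]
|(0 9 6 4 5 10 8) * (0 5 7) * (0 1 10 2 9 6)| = |(0 6 4 7 1 10 8 5 2 9)| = 10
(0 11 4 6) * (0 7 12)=(0 11 4 6 7 12)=[11, 1, 2, 3, 6, 5, 7, 12, 8, 9, 10, 4, 0]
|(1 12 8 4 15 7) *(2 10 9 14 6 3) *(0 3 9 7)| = 30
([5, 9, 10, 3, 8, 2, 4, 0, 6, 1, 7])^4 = (0 7 10 2 5)(4 8 6)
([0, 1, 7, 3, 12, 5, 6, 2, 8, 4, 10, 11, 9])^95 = (2 7)(4 9 12)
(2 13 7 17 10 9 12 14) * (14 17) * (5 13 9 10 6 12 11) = (2 9 11 5 13 7 14)(6 12 17) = [0, 1, 9, 3, 4, 13, 12, 14, 8, 11, 10, 5, 17, 7, 2, 15, 16, 6]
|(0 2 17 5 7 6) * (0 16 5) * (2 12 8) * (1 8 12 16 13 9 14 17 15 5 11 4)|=15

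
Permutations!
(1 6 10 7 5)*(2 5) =(1 6 10 7 2 5) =[0, 6, 5, 3, 4, 1, 10, 2, 8, 9, 7]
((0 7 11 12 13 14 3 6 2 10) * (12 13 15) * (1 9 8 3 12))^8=((0 7 11 13 14 12 15 1 9 8 3 6 2 10))^8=(0 9 11 3 14 2 15)(1 7 8 13 6 12 10)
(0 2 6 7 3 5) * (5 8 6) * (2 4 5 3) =(0 4 5)(2 3 8 6 7) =[4, 1, 3, 8, 5, 0, 7, 2, 6]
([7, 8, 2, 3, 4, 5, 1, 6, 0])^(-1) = (0 8 1 6 7)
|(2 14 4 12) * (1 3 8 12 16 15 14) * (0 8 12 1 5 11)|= 8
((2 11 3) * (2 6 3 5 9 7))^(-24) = (2 11 5 9 7)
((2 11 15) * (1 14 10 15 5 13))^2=(1 10 2 5)(11 13 14 15)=((1 14 10 15 2 11 5 13))^2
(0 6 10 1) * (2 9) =[6, 0, 9, 3, 4, 5, 10, 7, 8, 2, 1] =(0 6 10 1)(2 9)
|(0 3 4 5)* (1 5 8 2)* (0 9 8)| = 15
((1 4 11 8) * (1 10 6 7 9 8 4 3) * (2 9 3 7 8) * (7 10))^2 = ((1 10 6 8 7 3)(2 9)(4 11))^2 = (11)(1 6 7)(3 10 8)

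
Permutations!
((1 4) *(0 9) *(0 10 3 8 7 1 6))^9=((0 9 10 3 8 7 1 4 6))^9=(10)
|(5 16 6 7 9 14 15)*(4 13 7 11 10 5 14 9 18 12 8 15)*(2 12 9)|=10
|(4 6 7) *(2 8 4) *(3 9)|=10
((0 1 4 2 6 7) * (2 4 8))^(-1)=((0 1 8 2 6 7))^(-1)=(0 7 6 2 8 1)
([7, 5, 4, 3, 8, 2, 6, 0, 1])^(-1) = [7, 8, 5, 3, 2, 1, 6, 0, 4]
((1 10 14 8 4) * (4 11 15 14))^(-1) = ((1 10 4)(8 11 15 14))^(-1) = (1 4 10)(8 14 15 11)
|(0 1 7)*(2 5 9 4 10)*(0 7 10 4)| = 6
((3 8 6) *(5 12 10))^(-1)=(3 6 8)(5 10 12)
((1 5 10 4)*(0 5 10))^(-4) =(1 4 10)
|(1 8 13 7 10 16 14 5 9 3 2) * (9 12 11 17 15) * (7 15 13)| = |(1 8 7 10 16 14 5 12 11 17 13 15 9 3 2)| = 15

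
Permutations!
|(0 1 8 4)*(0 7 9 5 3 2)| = |(0 1 8 4 7 9 5 3 2)| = 9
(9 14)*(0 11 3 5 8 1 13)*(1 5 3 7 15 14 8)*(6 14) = (0 11 7 15 6 14 9 8 5 1 13) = [11, 13, 2, 3, 4, 1, 14, 15, 5, 8, 10, 7, 12, 0, 9, 6]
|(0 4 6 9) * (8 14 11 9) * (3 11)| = |(0 4 6 8 14 3 11 9)| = 8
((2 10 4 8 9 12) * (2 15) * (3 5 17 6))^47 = (2 12 8 10 15 9 4)(3 6 17 5)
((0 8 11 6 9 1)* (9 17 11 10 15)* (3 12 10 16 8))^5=(0 9 10 3 1 15 12)(6 11 17)(8 16)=((0 3 12 10 15 9 1)(6 17 11)(8 16))^5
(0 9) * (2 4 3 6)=(0 9)(2 4 3 6)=[9, 1, 4, 6, 3, 5, 2, 7, 8, 0]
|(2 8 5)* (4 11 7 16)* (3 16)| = 15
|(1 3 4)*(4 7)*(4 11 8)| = |(1 3 7 11 8 4)| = 6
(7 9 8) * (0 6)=(0 6)(7 9 8)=[6, 1, 2, 3, 4, 5, 0, 9, 7, 8]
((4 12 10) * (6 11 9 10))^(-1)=(4 10 9 11 6 12)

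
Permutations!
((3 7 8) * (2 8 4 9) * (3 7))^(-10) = ((2 8 7 4 9))^(-10) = (9)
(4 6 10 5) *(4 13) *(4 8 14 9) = (4 6 10 5 13 8 14 9) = [0, 1, 2, 3, 6, 13, 10, 7, 14, 4, 5, 11, 12, 8, 9]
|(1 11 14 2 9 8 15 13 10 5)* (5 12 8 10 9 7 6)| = |(1 11 14 2 7 6 5)(8 15 13 9 10 12)| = 42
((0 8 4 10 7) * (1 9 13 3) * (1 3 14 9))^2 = ((0 8 4 10 7)(9 13 14))^2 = (0 4 7 8 10)(9 14 13)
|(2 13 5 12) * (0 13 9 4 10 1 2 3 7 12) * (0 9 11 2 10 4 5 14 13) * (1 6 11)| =30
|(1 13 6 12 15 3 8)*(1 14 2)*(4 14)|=|(1 13 6 12 15 3 8 4 14 2)|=10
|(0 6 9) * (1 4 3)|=3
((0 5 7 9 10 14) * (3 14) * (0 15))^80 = ((0 5 7 9 10 3 14 15))^80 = (15)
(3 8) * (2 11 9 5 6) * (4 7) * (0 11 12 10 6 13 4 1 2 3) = [11, 2, 12, 8, 7, 13, 3, 1, 0, 5, 6, 9, 10, 4] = (0 11 9 5 13 4 7 1 2 12 10 6 3 8)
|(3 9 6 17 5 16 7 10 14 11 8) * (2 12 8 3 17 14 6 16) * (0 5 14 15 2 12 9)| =56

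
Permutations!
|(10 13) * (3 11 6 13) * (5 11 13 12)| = 12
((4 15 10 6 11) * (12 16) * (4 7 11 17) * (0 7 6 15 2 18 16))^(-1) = (0 12 16 18 2 4 17 6 11 7)(10 15)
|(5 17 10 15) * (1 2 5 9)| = 7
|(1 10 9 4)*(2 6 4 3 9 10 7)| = |(10)(1 7 2 6 4)(3 9)| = 10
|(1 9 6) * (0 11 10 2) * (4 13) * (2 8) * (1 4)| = |(0 11 10 8 2)(1 9 6 4 13)| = 5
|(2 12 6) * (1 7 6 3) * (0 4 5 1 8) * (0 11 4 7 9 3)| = |(0 7 6 2 12)(1 9 3 8 11 4 5)| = 35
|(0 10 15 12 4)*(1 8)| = 10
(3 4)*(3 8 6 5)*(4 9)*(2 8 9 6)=(2 8)(3 6 5)(4 9)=[0, 1, 8, 6, 9, 3, 5, 7, 2, 4]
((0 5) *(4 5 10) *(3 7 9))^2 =((0 10 4 5)(3 7 9))^2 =(0 4)(3 9 7)(5 10)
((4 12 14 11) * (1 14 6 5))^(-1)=((1 14 11 4 12 6 5))^(-1)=(1 5 6 12 4 11 14)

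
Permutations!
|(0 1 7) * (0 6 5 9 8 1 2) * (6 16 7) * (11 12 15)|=30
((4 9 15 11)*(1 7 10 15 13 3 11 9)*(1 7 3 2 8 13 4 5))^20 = (15)(2 13 8)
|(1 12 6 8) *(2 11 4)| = |(1 12 6 8)(2 11 4)| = 12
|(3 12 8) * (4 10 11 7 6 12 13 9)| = |(3 13 9 4 10 11 7 6 12 8)| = 10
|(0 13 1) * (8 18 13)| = 5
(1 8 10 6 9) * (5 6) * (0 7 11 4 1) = (0 7 11 4 1 8 10 5 6 9) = [7, 8, 2, 3, 1, 6, 9, 11, 10, 0, 5, 4]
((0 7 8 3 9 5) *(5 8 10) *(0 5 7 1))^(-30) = (10)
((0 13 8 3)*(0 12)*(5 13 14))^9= (0 5 8 12 14 13 3)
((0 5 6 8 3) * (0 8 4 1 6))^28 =(8)(1 6 4)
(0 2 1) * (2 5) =[5, 0, 1, 3, 4, 2] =(0 5 2 1)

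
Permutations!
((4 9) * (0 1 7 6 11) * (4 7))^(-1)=(0 11 6 7 9 4 1)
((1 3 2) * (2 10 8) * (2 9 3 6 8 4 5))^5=((1 6 8 9 3 10 4 5 2))^5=(1 10 6 4 8 5 9 2 3)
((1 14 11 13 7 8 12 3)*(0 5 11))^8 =(0 1 12 7 11)(3 8 13 5 14)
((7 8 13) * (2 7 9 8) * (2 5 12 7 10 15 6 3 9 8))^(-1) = ((2 10 15 6 3 9)(5 12 7)(8 13))^(-1) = (2 9 3 6 15 10)(5 7 12)(8 13)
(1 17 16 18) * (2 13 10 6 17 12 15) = (1 12 15 2 13 10 6 17 16 18) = [0, 12, 13, 3, 4, 5, 17, 7, 8, 9, 6, 11, 15, 10, 14, 2, 18, 16, 1]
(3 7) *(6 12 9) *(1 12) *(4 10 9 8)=[0, 12, 2, 7, 10, 5, 1, 3, 4, 6, 9, 11, 8]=(1 12 8 4 10 9 6)(3 7)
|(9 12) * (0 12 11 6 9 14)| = |(0 12 14)(6 9 11)| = 3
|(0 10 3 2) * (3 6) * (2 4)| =|(0 10 6 3 4 2)| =6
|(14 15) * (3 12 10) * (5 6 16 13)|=12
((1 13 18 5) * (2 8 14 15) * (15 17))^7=(1 5 18 13)(2 14 15 8 17)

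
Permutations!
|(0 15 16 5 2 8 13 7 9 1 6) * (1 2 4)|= |(0 15 16 5 4 1 6)(2 8 13 7 9)|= 35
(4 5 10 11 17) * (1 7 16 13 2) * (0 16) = (0 16 13 2 1 7)(4 5 10 11 17) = [16, 7, 1, 3, 5, 10, 6, 0, 8, 9, 11, 17, 12, 2, 14, 15, 13, 4]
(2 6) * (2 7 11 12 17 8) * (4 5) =[0, 1, 6, 3, 5, 4, 7, 11, 2, 9, 10, 12, 17, 13, 14, 15, 16, 8] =(2 6 7 11 12 17 8)(4 5)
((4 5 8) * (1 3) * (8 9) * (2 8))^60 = ((1 3)(2 8 4 5 9))^60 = (9)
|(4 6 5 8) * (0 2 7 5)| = |(0 2 7 5 8 4 6)| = 7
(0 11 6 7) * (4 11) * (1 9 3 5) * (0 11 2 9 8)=(0 4 2 9 3 5 1 8)(6 7 11)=[4, 8, 9, 5, 2, 1, 7, 11, 0, 3, 10, 6]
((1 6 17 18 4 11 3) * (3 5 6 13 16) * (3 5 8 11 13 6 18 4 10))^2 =(1 17 13 5 10)(3 6 4 16 18)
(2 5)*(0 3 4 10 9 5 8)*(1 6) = (0 3 4 10 9 5 2 8)(1 6) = [3, 6, 8, 4, 10, 2, 1, 7, 0, 5, 9]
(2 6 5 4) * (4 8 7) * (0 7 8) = (8)(0 7 4 2 6 5) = [7, 1, 6, 3, 2, 0, 5, 4, 8]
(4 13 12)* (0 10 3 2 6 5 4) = (0 10 3 2 6 5 4 13 12) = [10, 1, 6, 2, 13, 4, 5, 7, 8, 9, 3, 11, 0, 12]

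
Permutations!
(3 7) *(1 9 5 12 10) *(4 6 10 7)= [0, 9, 2, 4, 6, 12, 10, 3, 8, 5, 1, 11, 7]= (1 9 5 12 7 3 4 6 10)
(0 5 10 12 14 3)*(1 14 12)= (0 5 10 1 14 3)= [5, 14, 2, 0, 4, 10, 6, 7, 8, 9, 1, 11, 12, 13, 3]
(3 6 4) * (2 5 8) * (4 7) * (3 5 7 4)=(2 7 3 6 4 5 8)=[0, 1, 7, 6, 5, 8, 4, 3, 2]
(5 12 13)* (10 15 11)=[0, 1, 2, 3, 4, 12, 6, 7, 8, 9, 15, 10, 13, 5, 14, 11]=(5 12 13)(10 15 11)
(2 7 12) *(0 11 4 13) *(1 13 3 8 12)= (0 11 4 3 8 12 2 7 1 13)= [11, 13, 7, 8, 3, 5, 6, 1, 12, 9, 10, 4, 2, 0]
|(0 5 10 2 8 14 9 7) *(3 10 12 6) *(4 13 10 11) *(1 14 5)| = 10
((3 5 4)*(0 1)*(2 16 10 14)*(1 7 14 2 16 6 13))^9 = (16)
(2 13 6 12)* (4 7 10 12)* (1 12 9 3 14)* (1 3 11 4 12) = (2 13 6 12)(3 14)(4 7 10 9 11) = [0, 1, 13, 14, 7, 5, 12, 10, 8, 11, 9, 4, 2, 6, 3]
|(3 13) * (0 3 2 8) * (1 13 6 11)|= 8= |(0 3 6 11 1 13 2 8)|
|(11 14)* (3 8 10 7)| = 4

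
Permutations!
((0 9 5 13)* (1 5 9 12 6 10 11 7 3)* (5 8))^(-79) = (0 5 1 7 10 12 13 8 3 11 6)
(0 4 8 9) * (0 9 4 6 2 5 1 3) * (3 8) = (9)(0 6 2 5 1 8 4 3) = [6, 8, 5, 0, 3, 1, 2, 7, 4, 9]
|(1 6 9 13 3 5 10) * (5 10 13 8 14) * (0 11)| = |(0 11)(1 6 9 8 14 5 13 3 10)| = 18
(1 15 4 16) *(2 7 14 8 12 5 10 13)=(1 15 4 16)(2 7 14 8 12 5 10 13)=[0, 15, 7, 3, 16, 10, 6, 14, 12, 9, 13, 11, 5, 2, 8, 4, 1]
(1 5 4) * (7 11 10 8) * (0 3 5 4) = [3, 4, 2, 5, 1, 0, 6, 11, 7, 9, 8, 10] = (0 3 5)(1 4)(7 11 10 8)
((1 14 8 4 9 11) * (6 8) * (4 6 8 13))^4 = ((1 14 8 6 13 4 9 11))^4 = (1 13)(4 14)(6 11)(8 9)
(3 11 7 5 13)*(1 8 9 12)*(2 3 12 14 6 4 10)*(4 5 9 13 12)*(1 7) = (1 8 13 4 10 2 3 11)(5 12 7 9 14 6) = [0, 8, 3, 11, 10, 12, 5, 9, 13, 14, 2, 1, 7, 4, 6]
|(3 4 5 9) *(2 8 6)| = 12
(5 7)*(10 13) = [0, 1, 2, 3, 4, 7, 6, 5, 8, 9, 13, 11, 12, 10] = (5 7)(10 13)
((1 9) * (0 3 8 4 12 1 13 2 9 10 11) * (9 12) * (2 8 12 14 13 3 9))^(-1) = (0 11 10 1 12 3 9)(2 4 8 13 14)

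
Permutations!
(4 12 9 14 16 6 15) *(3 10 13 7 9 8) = (3 10 13 7 9 14 16 6 15 4 12 8) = [0, 1, 2, 10, 12, 5, 15, 9, 3, 14, 13, 11, 8, 7, 16, 4, 6]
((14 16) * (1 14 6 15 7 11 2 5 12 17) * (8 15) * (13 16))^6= (1 15 17 8 12 6 5 16 2 13 11 14 7)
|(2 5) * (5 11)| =3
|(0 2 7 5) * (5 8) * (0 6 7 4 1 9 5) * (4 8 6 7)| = 6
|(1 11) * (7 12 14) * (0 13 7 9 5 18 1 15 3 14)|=8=|(0 13 7 12)(1 11 15 3 14 9 5 18)|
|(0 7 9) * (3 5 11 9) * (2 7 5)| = 12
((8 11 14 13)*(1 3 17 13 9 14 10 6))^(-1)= (1 6 10 11 8 13 17 3)(9 14)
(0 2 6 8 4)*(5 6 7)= (0 2 7 5 6 8 4)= [2, 1, 7, 3, 0, 6, 8, 5, 4]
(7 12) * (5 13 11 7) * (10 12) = (5 13 11 7 10 12) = [0, 1, 2, 3, 4, 13, 6, 10, 8, 9, 12, 7, 5, 11]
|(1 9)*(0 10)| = 2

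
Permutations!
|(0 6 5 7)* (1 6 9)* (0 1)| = 4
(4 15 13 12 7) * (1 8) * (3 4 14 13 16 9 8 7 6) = (1 7 14 13 12 6 3 4 15 16 9 8) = [0, 7, 2, 4, 15, 5, 3, 14, 1, 8, 10, 11, 6, 12, 13, 16, 9]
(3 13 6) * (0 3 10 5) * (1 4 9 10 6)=(0 3 13 1 4 9 10 5)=[3, 4, 2, 13, 9, 0, 6, 7, 8, 10, 5, 11, 12, 1]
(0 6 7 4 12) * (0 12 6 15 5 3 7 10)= (0 15 5 3 7 4 6 10)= [15, 1, 2, 7, 6, 3, 10, 4, 8, 9, 0, 11, 12, 13, 14, 5]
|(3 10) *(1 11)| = 2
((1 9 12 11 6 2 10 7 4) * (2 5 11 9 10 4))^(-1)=(1 4 2 7 10)(5 6 11)(9 12)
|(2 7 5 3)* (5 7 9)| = |(2 9 5 3)| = 4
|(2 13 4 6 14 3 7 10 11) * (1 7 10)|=8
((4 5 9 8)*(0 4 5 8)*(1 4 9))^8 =((0 9)(1 4 8 5))^8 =(9)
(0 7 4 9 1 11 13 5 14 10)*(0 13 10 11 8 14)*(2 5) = [7, 8, 5, 3, 9, 0, 6, 4, 14, 1, 13, 10, 12, 2, 11] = (0 7 4 9 1 8 14 11 10 13 2 5)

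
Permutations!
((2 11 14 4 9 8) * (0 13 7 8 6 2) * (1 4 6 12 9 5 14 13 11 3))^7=((0 11 13 7 8)(1 4 5 14 6 2 3)(9 12))^7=(14)(0 13 8 11 7)(9 12)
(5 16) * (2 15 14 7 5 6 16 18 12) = [0, 1, 15, 3, 4, 18, 16, 5, 8, 9, 10, 11, 2, 13, 7, 14, 6, 17, 12] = (2 15 14 7 5 18 12)(6 16)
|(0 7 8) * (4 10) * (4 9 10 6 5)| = |(0 7 8)(4 6 5)(9 10)| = 6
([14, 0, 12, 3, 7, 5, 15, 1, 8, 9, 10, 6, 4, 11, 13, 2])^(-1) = (0 1 7 4 12 2 15 6 11 13 14)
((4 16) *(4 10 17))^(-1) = ((4 16 10 17))^(-1) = (4 17 10 16)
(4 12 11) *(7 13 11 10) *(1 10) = (1 10 7 13 11 4 12) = [0, 10, 2, 3, 12, 5, 6, 13, 8, 9, 7, 4, 1, 11]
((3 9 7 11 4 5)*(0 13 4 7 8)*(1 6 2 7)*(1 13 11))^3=(0 4 9 11 5 8 13 3)(1 7 2 6)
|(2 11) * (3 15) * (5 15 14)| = 4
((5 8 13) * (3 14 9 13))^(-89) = ((3 14 9 13 5 8))^(-89) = (3 14 9 13 5 8)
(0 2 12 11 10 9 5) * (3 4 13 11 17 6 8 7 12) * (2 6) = [6, 1, 3, 4, 13, 0, 8, 12, 7, 5, 9, 10, 17, 11, 14, 15, 16, 2] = (0 6 8 7 12 17 2 3 4 13 11 10 9 5)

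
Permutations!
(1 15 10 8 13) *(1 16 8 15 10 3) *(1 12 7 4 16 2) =(1 10 15 3 12 7 4 16 8 13 2) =[0, 10, 1, 12, 16, 5, 6, 4, 13, 9, 15, 11, 7, 2, 14, 3, 8]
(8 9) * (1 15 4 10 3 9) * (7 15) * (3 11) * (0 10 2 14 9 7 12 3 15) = (0 10 11 15 4 2 14 9 8 1 12 3 7) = [10, 12, 14, 7, 2, 5, 6, 0, 1, 8, 11, 15, 3, 13, 9, 4]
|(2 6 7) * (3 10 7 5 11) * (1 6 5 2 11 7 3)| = |(1 6 2 5 7 11)(3 10)| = 6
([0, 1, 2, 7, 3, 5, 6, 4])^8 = [0, 1, 2, 4, 7, 5, 6, 3]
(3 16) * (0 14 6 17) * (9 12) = (0 14 6 17)(3 16)(9 12) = [14, 1, 2, 16, 4, 5, 17, 7, 8, 12, 10, 11, 9, 13, 6, 15, 3, 0]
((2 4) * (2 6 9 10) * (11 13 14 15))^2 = (2 6 10 4 9)(11 14)(13 15)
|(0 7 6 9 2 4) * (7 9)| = 4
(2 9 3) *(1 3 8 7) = (1 3 2 9 8 7) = [0, 3, 9, 2, 4, 5, 6, 1, 7, 8]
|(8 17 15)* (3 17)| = |(3 17 15 8)| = 4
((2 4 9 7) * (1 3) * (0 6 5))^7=(0 6 5)(1 3)(2 7 9 4)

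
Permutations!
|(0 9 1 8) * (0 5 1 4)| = 3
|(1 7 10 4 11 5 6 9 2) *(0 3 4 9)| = 30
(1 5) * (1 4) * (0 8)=[8, 5, 2, 3, 1, 4, 6, 7, 0]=(0 8)(1 5 4)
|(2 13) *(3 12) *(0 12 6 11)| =|(0 12 3 6 11)(2 13)| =10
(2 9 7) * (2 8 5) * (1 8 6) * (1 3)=[0, 8, 9, 1, 4, 2, 3, 6, 5, 7]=(1 8 5 2 9 7 6 3)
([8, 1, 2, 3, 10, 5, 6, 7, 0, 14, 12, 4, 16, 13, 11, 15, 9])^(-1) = (0 8)(4 11 14 9 16 12 10)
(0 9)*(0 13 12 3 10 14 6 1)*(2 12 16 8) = (0 9 13 16 8 2 12 3 10 14 6 1) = [9, 0, 12, 10, 4, 5, 1, 7, 2, 13, 14, 11, 3, 16, 6, 15, 8]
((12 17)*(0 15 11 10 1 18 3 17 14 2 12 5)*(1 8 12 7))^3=(0 10 14 1 17 15 8 2 18 5 11 12 7 3)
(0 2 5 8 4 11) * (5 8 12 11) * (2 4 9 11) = (0 4 5 12 2 8 9 11) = [4, 1, 8, 3, 5, 12, 6, 7, 9, 11, 10, 0, 2]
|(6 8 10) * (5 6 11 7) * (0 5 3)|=8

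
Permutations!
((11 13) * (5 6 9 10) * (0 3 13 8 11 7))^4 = (13)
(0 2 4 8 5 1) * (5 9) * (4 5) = (0 2 5 1)(4 8 9) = [2, 0, 5, 3, 8, 1, 6, 7, 9, 4]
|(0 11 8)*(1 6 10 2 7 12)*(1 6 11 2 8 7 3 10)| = 5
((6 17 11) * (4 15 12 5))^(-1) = ((4 15 12 5)(6 17 11))^(-1) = (4 5 12 15)(6 11 17)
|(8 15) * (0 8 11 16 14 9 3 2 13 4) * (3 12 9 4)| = 42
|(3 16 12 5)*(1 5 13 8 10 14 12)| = |(1 5 3 16)(8 10 14 12 13)| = 20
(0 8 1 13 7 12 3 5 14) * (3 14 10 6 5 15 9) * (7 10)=(0 8 1 13 10 6 5 7 12 14)(3 15 9)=[8, 13, 2, 15, 4, 7, 5, 12, 1, 3, 6, 11, 14, 10, 0, 9]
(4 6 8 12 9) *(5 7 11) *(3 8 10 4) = (3 8 12 9)(4 6 10)(5 7 11) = [0, 1, 2, 8, 6, 7, 10, 11, 12, 3, 4, 5, 9]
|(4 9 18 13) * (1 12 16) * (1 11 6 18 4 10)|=|(1 12 16 11 6 18 13 10)(4 9)|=8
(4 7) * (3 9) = (3 9)(4 7) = [0, 1, 2, 9, 7, 5, 6, 4, 8, 3]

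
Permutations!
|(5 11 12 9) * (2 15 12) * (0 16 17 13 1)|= 30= |(0 16 17 13 1)(2 15 12 9 5 11)|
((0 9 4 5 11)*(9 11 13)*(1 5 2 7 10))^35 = ((0 11)(1 5 13 9 4 2 7 10))^35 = (0 11)(1 9 7 5 4 10 13 2)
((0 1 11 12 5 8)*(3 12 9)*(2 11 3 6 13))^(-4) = ((0 1 3 12 5 8)(2 11 9 6 13))^(-4) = (0 3 5)(1 12 8)(2 11 9 6 13)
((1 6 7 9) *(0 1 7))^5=(0 6 1)(7 9)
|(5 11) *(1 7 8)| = |(1 7 8)(5 11)| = 6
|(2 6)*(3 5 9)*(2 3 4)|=6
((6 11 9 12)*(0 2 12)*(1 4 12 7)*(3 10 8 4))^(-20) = ((0 2 7 1 3 10 8 4 12 6 11 9))^(-20) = (0 3 12)(1 4 9)(2 10 6)(7 8 11)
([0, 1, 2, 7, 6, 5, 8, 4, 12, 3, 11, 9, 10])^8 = [0, 1, 2, 9, 7, 5, 4, 3, 6, 11, 12, 10, 8]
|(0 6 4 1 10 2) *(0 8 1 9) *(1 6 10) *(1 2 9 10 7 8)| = 14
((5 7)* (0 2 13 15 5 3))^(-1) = ((0 2 13 15 5 7 3))^(-1) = (0 3 7 5 15 13 2)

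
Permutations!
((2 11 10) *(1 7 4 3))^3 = ((1 7 4 3)(2 11 10))^3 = (11)(1 3 4 7)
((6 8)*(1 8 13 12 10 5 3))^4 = (1 12)(3 13)(5 6)(8 10) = ((1 8 6 13 12 10 5 3))^4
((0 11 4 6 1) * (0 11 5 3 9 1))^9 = (0 5 3 9 1 11 4 6)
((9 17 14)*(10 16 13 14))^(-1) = (9 14 13 16 10 17)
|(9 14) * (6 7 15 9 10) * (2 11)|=6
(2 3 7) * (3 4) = (2 4 3 7) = [0, 1, 4, 7, 3, 5, 6, 2]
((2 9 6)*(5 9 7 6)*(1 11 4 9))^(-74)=((1 11 4 9 5)(2 7 6))^(-74)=(1 11 4 9 5)(2 7 6)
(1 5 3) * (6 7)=[0, 5, 2, 1, 4, 3, 7, 6]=(1 5 3)(6 7)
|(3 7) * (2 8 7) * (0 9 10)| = |(0 9 10)(2 8 7 3)| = 12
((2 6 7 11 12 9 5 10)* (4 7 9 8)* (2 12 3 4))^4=(2 10 6 12 9 8 5)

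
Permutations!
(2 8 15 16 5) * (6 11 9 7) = [0, 1, 8, 3, 4, 2, 11, 6, 15, 7, 10, 9, 12, 13, 14, 16, 5] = (2 8 15 16 5)(6 11 9 7)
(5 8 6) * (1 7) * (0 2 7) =[2, 0, 7, 3, 4, 8, 5, 1, 6] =(0 2 7 1)(5 8 6)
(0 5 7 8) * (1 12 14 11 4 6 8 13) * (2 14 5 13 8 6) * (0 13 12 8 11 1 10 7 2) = (0 12 5 2 14 1 8 13 10 7 11 4) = [12, 8, 14, 3, 0, 2, 6, 11, 13, 9, 7, 4, 5, 10, 1]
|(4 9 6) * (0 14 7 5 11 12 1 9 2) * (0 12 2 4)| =10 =|(0 14 7 5 11 2 12 1 9 6)|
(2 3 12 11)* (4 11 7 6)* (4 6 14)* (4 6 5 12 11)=(2 3 11)(5 12 7 14 6)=[0, 1, 3, 11, 4, 12, 5, 14, 8, 9, 10, 2, 7, 13, 6]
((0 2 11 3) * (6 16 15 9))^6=(0 11)(2 3)(6 15)(9 16)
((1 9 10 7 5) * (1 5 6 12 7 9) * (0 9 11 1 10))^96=(12)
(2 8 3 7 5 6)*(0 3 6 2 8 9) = [3, 1, 9, 7, 4, 2, 8, 5, 6, 0] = (0 3 7 5 2 9)(6 8)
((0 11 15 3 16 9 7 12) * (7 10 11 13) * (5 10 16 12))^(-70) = (16)(0 7 10 15 12 13 5 11 3)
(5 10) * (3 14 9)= (3 14 9)(5 10)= [0, 1, 2, 14, 4, 10, 6, 7, 8, 3, 5, 11, 12, 13, 9]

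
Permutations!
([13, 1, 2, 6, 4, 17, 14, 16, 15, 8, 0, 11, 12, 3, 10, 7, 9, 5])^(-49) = [10, 1, 2, 13, 4, 17, 3, 16, 15, 8, 14, 11, 12, 0, 6, 7, 9, 5]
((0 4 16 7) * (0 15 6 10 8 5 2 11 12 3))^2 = (0 16 15 10 5 11 3 4 7 6 8 2 12)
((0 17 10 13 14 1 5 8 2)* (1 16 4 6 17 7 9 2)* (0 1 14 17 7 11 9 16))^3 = (17)(0 2 8 11 1 14 9 5)(4 16 7 6)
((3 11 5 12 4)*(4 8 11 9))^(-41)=(3 9 4)(5 11 8 12)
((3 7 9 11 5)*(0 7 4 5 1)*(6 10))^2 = ((0 7 9 11 1)(3 4 5)(6 10))^2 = (0 9 1 7 11)(3 5 4)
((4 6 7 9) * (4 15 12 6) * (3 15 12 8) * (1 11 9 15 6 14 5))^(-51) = (1 12)(3 8 15 7 6)(5 9)(11 14)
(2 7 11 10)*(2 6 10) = (2 7 11)(6 10) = [0, 1, 7, 3, 4, 5, 10, 11, 8, 9, 6, 2]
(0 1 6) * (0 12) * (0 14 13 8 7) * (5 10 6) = (0 1 5 10 6 12 14 13 8 7) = [1, 5, 2, 3, 4, 10, 12, 0, 7, 9, 6, 11, 14, 8, 13]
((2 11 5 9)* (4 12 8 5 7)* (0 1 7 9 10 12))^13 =((0 1 7 4)(2 11 9)(5 10 12 8))^13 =(0 1 7 4)(2 11 9)(5 10 12 8)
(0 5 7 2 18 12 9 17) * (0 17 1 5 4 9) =[4, 5, 18, 3, 9, 7, 6, 2, 8, 1, 10, 11, 0, 13, 14, 15, 16, 17, 12] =(0 4 9 1 5 7 2 18 12)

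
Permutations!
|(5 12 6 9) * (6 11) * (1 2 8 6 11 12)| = |(12)(1 2 8 6 9 5)| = 6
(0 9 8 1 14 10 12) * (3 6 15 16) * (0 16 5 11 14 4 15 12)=(0 9 8 1 4 15 5 11 14 10)(3 6 12 16)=[9, 4, 2, 6, 15, 11, 12, 7, 1, 8, 0, 14, 16, 13, 10, 5, 3]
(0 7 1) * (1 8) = (0 7 8 1) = [7, 0, 2, 3, 4, 5, 6, 8, 1]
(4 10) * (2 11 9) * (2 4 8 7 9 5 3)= (2 11 5 3)(4 10 8 7 9)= [0, 1, 11, 2, 10, 3, 6, 9, 7, 4, 8, 5]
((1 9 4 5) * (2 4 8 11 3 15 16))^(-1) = ((1 9 8 11 3 15 16 2 4 5))^(-1) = (1 5 4 2 16 15 3 11 8 9)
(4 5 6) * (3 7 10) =(3 7 10)(4 5 6) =[0, 1, 2, 7, 5, 6, 4, 10, 8, 9, 3]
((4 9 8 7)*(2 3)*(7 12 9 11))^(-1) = (2 3)(4 7 11)(8 9 12)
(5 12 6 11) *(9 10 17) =(5 12 6 11)(9 10 17) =[0, 1, 2, 3, 4, 12, 11, 7, 8, 10, 17, 5, 6, 13, 14, 15, 16, 9]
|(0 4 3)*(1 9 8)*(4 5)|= 12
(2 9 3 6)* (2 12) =(2 9 3 6 12) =[0, 1, 9, 6, 4, 5, 12, 7, 8, 3, 10, 11, 2]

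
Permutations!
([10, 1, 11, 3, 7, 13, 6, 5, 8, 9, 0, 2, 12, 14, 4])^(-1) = [10, 1, 11, 3, 14, 7, 6, 4, 8, 9, 0, 2, 12, 5, 13]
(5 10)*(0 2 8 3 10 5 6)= (0 2 8 3 10 6)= [2, 1, 8, 10, 4, 5, 0, 7, 3, 9, 6]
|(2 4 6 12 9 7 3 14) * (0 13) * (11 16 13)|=|(0 11 16 13)(2 4 6 12 9 7 3 14)|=8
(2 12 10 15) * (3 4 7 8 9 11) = [0, 1, 12, 4, 7, 5, 6, 8, 9, 11, 15, 3, 10, 13, 14, 2] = (2 12 10 15)(3 4 7 8 9 11)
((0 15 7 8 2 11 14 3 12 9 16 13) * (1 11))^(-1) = ((0 15 7 8 2 1 11 14 3 12 9 16 13))^(-1) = (0 13 16 9 12 3 14 11 1 2 8 7 15)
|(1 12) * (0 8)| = 2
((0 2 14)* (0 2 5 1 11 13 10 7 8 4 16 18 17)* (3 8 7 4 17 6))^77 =(0 17 8 3 6 18 16 4 10 13 11 1 5)(2 14)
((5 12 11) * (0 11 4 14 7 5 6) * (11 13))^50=(14)(0 11)(6 13)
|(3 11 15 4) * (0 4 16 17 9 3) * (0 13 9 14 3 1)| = |(0 4 13 9 1)(3 11 15 16 17 14)| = 30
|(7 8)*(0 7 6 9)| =5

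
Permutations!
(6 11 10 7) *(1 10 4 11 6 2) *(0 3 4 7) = (0 3 4 11 7 2 1 10) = [3, 10, 1, 4, 11, 5, 6, 2, 8, 9, 0, 7]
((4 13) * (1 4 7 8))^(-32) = ((1 4 13 7 8))^(-32) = (1 7 4 8 13)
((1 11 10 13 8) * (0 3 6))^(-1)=(0 6 3)(1 8 13 10 11)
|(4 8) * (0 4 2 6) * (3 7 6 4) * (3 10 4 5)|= |(0 10 4 8 2 5 3 7 6)|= 9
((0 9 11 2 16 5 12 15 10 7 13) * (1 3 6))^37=(0 16 10 9 5 7 11 12 13 2 15)(1 3 6)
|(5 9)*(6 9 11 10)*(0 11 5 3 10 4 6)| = 7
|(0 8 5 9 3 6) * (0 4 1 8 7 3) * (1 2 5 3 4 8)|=6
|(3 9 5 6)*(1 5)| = |(1 5 6 3 9)| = 5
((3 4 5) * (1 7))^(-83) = ((1 7)(3 4 5))^(-83) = (1 7)(3 4 5)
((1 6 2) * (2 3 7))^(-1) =(1 2 7 3 6)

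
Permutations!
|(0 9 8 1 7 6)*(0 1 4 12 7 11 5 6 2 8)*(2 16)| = |(0 9)(1 11 5 6)(2 8 4 12 7 16)| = 12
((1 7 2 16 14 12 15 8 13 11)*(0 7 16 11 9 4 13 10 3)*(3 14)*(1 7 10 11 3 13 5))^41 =((0 10 14 12 15 8 11 7 2 3)(1 16 13 9 4 5))^41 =(0 10 14 12 15 8 11 7 2 3)(1 5 4 9 13 16)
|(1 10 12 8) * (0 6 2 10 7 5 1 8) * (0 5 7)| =|(0 6 2 10 12 5 1)| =7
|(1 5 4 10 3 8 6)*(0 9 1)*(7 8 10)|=8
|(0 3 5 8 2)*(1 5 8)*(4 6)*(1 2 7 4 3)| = |(0 1 5 2)(3 8 7 4 6)| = 20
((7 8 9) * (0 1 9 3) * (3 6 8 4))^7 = ((0 1 9 7 4 3)(6 8))^7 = (0 1 9 7 4 3)(6 8)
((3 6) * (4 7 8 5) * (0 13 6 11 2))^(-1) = (0 2 11 3 6 13)(4 5 8 7)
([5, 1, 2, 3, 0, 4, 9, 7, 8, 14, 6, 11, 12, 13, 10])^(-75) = (6 9 14 10)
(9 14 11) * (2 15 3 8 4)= (2 15 3 8 4)(9 14 11)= [0, 1, 15, 8, 2, 5, 6, 7, 4, 14, 10, 9, 12, 13, 11, 3]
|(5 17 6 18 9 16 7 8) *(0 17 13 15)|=11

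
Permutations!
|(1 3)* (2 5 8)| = 6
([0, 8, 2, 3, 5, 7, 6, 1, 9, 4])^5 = (1 7 5 4 9 8)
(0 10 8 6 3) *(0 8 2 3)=(0 10 2 3 8 6)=[10, 1, 3, 8, 4, 5, 0, 7, 6, 9, 2]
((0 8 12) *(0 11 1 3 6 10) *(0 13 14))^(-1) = ((0 8 12 11 1 3 6 10 13 14))^(-1) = (0 14 13 10 6 3 1 11 12 8)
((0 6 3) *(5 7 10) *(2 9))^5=((0 6 3)(2 9)(5 7 10))^5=(0 3 6)(2 9)(5 10 7)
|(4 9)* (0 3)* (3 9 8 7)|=6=|(0 9 4 8 7 3)|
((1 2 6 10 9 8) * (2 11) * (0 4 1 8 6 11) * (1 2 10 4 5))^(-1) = (0 1 5)(2 4 6 9 10 11)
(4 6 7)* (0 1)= [1, 0, 2, 3, 6, 5, 7, 4]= (0 1)(4 6 7)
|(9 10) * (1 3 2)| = 6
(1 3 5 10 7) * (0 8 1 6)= (0 8 1 3 5 10 7 6)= [8, 3, 2, 5, 4, 10, 0, 6, 1, 9, 7]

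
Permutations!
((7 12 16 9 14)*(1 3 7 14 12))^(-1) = (1 7 3)(9 16 12)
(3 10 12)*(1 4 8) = (1 4 8)(3 10 12) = [0, 4, 2, 10, 8, 5, 6, 7, 1, 9, 12, 11, 3]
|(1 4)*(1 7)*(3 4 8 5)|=6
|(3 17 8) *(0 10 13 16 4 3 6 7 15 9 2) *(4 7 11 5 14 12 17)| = 56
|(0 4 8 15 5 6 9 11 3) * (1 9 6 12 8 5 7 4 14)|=6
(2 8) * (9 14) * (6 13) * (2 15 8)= (6 13)(8 15)(9 14)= [0, 1, 2, 3, 4, 5, 13, 7, 15, 14, 10, 11, 12, 6, 9, 8]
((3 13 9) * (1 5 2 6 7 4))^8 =((1 5 2 6 7 4)(3 13 9))^8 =(1 2 7)(3 9 13)(4 5 6)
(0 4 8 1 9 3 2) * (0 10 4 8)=(0 8 1 9 3 2 10 4)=[8, 9, 10, 2, 0, 5, 6, 7, 1, 3, 4]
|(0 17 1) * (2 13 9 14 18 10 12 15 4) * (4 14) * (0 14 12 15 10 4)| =9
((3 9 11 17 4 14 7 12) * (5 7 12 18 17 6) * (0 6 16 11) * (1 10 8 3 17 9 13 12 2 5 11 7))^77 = (18)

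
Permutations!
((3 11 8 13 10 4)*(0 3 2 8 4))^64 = (13)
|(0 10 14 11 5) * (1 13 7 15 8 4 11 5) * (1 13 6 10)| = |(0 1 6 10 14 5)(4 11 13 7 15 8)| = 6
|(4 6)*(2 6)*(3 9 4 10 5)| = |(2 6 10 5 3 9 4)| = 7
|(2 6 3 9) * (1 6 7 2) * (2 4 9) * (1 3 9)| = 7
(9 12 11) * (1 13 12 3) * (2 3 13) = (1 2 3)(9 13 12 11) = [0, 2, 3, 1, 4, 5, 6, 7, 8, 13, 10, 9, 11, 12]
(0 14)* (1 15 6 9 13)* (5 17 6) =[14, 15, 2, 3, 4, 17, 9, 7, 8, 13, 10, 11, 12, 1, 0, 5, 16, 6] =(0 14)(1 15 5 17 6 9 13)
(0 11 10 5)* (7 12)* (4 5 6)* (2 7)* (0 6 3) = (0 11 10 3)(2 7 12)(4 5 6) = [11, 1, 7, 0, 5, 6, 4, 12, 8, 9, 3, 10, 2]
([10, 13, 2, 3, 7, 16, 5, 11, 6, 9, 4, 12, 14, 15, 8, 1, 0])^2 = [4, 15, 2, 3, 11, 0, 16, 12, 5, 9, 7, 14, 8, 1, 6, 13, 10]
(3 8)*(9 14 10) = (3 8)(9 14 10) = [0, 1, 2, 8, 4, 5, 6, 7, 3, 14, 9, 11, 12, 13, 10]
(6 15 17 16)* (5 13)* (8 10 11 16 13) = [0, 1, 2, 3, 4, 8, 15, 7, 10, 9, 11, 16, 12, 5, 14, 17, 6, 13] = (5 8 10 11 16 6 15 17 13)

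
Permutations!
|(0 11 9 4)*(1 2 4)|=6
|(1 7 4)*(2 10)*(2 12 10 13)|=6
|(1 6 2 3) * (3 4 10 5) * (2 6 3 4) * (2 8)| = |(1 3)(2 8)(4 10 5)| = 6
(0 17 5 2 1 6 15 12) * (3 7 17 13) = (0 13 3 7 17 5 2 1 6 15 12) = [13, 6, 1, 7, 4, 2, 15, 17, 8, 9, 10, 11, 0, 3, 14, 12, 16, 5]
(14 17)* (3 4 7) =(3 4 7)(14 17) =[0, 1, 2, 4, 7, 5, 6, 3, 8, 9, 10, 11, 12, 13, 17, 15, 16, 14]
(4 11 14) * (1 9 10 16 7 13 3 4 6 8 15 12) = (1 9 10 16 7 13 3 4 11 14 6 8 15 12) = [0, 9, 2, 4, 11, 5, 8, 13, 15, 10, 16, 14, 1, 3, 6, 12, 7]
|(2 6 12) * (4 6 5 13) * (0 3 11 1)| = |(0 3 11 1)(2 5 13 4 6 12)| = 12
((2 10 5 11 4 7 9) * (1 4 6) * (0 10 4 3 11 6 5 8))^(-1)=((0 10 8)(1 3 11 5 6)(2 4 7 9))^(-1)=(0 8 10)(1 6 5 11 3)(2 9 7 4)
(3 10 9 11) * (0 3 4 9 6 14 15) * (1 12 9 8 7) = (0 3 10 6 14 15)(1 12 9 11 4 8 7) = [3, 12, 2, 10, 8, 5, 14, 1, 7, 11, 6, 4, 9, 13, 15, 0]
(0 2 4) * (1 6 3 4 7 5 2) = (0 1 6 3 4)(2 7 5) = [1, 6, 7, 4, 0, 2, 3, 5]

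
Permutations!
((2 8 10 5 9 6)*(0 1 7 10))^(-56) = (0 2 9 10 1 8 6 5 7)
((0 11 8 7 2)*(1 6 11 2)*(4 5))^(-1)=(0 2)(1 7 8 11 6)(4 5)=((0 2)(1 6 11 8 7)(4 5))^(-1)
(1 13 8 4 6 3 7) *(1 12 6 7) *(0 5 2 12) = (0 5 2 12 6 3 1 13 8 4 7) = [5, 13, 12, 1, 7, 2, 3, 0, 4, 9, 10, 11, 6, 8]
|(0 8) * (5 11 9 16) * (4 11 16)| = |(0 8)(4 11 9)(5 16)| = 6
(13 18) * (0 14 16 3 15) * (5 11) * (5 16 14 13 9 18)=(0 13 5 11 16 3 15)(9 18)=[13, 1, 2, 15, 4, 11, 6, 7, 8, 18, 10, 16, 12, 5, 14, 0, 3, 17, 9]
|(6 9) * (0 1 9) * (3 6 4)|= 6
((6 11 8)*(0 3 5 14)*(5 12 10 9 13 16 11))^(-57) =((0 3 12 10 9 13 16 11 8 6 5 14))^(-57) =(0 10 16 6)(3 9 11 5)(8 14 12 13)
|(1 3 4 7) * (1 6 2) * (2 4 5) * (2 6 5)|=12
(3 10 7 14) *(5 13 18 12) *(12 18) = (18)(3 10 7 14)(5 13 12) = [0, 1, 2, 10, 4, 13, 6, 14, 8, 9, 7, 11, 5, 12, 3, 15, 16, 17, 18]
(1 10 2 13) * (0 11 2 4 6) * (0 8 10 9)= (0 11 2 13 1 9)(4 6 8 10)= [11, 9, 13, 3, 6, 5, 8, 7, 10, 0, 4, 2, 12, 1]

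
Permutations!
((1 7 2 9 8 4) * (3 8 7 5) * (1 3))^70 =(2 9 7)(3 8 4)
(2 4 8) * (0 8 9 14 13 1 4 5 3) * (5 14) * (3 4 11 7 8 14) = (0 14 13 1 11 7 8 2 3)(4 9 5) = [14, 11, 3, 0, 9, 4, 6, 8, 2, 5, 10, 7, 12, 1, 13]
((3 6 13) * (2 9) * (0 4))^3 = ((0 4)(2 9)(3 6 13))^3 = (13)(0 4)(2 9)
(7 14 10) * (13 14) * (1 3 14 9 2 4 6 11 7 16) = (1 3 14 10 16)(2 4 6 11 7 13 9) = [0, 3, 4, 14, 6, 5, 11, 13, 8, 2, 16, 7, 12, 9, 10, 15, 1]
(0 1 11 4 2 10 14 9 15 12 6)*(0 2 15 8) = (0 1 11 4 15 12 6 2 10 14 9 8) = [1, 11, 10, 3, 15, 5, 2, 7, 0, 8, 14, 4, 6, 13, 9, 12]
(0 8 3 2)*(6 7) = (0 8 3 2)(6 7) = [8, 1, 0, 2, 4, 5, 7, 6, 3]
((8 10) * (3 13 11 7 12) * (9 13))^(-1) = ((3 9 13 11 7 12)(8 10))^(-1) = (3 12 7 11 13 9)(8 10)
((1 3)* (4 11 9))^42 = ((1 3)(4 11 9))^42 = (11)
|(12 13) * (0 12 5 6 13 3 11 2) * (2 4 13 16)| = 10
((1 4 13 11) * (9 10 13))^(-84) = (13)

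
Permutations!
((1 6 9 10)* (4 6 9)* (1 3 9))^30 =((3 9 10)(4 6))^30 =(10)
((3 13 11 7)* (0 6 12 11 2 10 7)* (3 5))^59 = ((0 6 12 11)(2 10 7 5 3 13))^59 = (0 11 12 6)(2 13 3 5 7 10)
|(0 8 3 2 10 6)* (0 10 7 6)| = |(0 8 3 2 7 6 10)| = 7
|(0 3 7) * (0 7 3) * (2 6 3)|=3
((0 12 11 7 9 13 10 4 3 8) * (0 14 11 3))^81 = ((0 12 3 8 14 11 7 9 13 10 4))^81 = (0 14 13 12 11 10 3 7 4 8 9)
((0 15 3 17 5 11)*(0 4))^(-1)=(0 4 11 5 17 3 15)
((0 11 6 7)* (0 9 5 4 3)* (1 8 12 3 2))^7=((0 11 6 7 9 5 4 2 1 8 12 3))^7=(0 2 6 8 9 3 4 11 1 7 12 5)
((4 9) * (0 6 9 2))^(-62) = ((0 6 9 4 2))^(-62) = (0 4 6 2 9)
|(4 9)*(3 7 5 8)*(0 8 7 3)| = |(0 8)(4 9)(5 7)| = 2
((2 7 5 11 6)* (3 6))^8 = ((2 7 5 11 3 6))^8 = (2 5 3)(6 7 11)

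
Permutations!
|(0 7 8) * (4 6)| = 6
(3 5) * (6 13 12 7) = (3 5)(6 13 12 7) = [0, 1, 2, 5, 4, 3, 13, 6, 8, 9, 10, 11, 7, 12]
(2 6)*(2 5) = (2 6 5) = [0, 1, 6, 3, 4, 2, 5]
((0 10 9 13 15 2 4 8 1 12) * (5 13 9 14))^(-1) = ((0 10 14 5 13 15 2 4 8 1 12))^(-1) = (0 12 1 8 4 2 15 13 5 14 10)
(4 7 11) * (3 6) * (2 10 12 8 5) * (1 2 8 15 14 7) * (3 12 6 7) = (1 2 10 6 12 15 14 3 7 11 4)(5 8) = [0, 2, 10, 7, 1, 8, 12, 11, 5, 9, 6, 4, 15, 13, 3, 14]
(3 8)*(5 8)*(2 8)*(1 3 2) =(1 3 5)(2 8) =[0, 3, 8, 5, 4, 1, 6, 7, 2]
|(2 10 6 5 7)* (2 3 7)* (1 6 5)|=6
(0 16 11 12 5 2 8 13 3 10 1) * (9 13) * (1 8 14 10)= (0 16 11 12 5 2 14 10 8 9 13 3 1)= [16, 0, 14, 1, 4, 2, 6, 7, 9, 13, 8, 12, 5, 3, 10, 15, 11]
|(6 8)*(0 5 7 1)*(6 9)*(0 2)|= 15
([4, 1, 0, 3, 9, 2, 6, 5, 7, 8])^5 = (0 5 8 4 2 7 9)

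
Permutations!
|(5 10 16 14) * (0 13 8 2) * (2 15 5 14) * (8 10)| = 15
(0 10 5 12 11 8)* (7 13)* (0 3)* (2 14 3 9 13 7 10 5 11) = (0 5 12 2 14 3)(8 9 13 10 11) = [5, 1, 14, 0, 4, 12, 6, 7, 9, 13, 11, 8, 2, 10, 3]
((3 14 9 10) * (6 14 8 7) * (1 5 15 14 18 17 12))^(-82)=((1 5 15 14 9 10 3 8 7 6 18 17 12))^(-82)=(1 6 10 5 18 3 15 17 8 14 12 7 9)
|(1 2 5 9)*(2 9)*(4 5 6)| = |(1 9)(2 6 4 5)| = 4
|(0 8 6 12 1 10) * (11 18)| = |(0 8 6 12 1 10)(11 18)| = 6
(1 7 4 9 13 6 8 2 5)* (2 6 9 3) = (1 7 4 3 2 5)(6 8)(9 13) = [0, 7, 5, 2, 3, 1, 8, 4, 6, 13, 10, 11, 12, 9]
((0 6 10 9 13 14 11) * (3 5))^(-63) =(14)(3 5)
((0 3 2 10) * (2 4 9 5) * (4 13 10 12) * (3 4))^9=((0 4 9 5 2 12 3 13 10))^9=(13)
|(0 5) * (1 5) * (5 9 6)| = 5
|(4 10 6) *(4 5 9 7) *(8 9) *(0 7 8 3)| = |(0 7 4 10 6 5 3)(8 9)| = 14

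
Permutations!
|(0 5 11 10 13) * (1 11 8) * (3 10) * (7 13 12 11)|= 12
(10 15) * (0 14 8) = (0 14 8)(10 15) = [14, 1, 2, 3, 4, 5, 6, 7, 0, 9, 15, 11, 12, 13, 8, 10]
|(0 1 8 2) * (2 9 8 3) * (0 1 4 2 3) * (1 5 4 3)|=6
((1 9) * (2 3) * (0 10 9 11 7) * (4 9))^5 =((0 10 4 9 1 11 7)(2 3))^5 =(0 11 9 10 7 1 4)(2 3)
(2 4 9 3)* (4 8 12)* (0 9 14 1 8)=(0 9 3 2)(1 8 12 4 14)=[9, 8, 0, 2, 14, 5, 6, 7, 12, 3, 10, 11, 4, 13, 1]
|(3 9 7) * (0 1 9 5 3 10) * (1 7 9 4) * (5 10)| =|(0 7 5 3 10)(1 4)| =10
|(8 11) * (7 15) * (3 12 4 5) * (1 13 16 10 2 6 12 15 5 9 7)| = 26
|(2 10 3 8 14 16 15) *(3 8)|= |(2 10 8 14 16 15)|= 6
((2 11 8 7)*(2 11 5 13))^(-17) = ((2 5 13)(7 11 8))^(-17) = (2 5 13)(7 11 8)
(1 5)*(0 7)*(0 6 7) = [0, 5, 2, 3, 4, 1, 7, 6] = (1 5)(6 7)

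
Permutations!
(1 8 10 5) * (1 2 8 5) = (1 5 2 8 10) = [0, 5, 8, 3, 4, 2, 6, 7, 10, 9, 1]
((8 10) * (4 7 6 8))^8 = (4 8 7 10 6) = ((4 7 6 8 10))^8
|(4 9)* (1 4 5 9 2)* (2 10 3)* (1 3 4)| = 2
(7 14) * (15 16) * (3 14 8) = [0, 1, 2, 14, 4, 5, 6, 8, 3, 9, 10, 11, 12, 13, 7, 16, 15] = (3 14 7 8)(15 16)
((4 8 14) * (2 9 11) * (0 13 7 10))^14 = (0 7)(2 11 9)(4 14 8)(10 13)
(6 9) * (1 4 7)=(1 4 7)(6 9)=[0, 4, 2, 3, 7, 5, 9, 1, 8, 6]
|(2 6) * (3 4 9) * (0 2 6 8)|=|(0 2 8)(3 4 9)|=3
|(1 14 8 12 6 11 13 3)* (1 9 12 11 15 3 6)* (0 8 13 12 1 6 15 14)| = |(0 8 11 12 6 14 13 15 3 9 1)| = 11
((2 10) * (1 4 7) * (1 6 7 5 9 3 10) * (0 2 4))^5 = ((0 2 1)(3 10 4 5 9)(6 7))^5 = (10)(0 1 2)(6 7)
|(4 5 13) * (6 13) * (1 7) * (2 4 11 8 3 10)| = 18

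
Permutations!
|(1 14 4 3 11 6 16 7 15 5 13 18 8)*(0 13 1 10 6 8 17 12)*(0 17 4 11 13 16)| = |(0 16 7 15 5 1 14 11 8 10 6)(3 13 18 4)(12 17)| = 44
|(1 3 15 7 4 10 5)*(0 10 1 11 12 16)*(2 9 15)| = |(0 10 5 11 12 16)(1 3 2 9 15 7 4)| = 42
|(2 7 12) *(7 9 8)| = 5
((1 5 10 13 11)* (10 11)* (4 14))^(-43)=(1 11 5)(4 14)(10 13)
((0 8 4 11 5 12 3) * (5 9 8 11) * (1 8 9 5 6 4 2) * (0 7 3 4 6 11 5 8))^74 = ((0 5 12 4 11 8 2 1)(3 7))^74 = (0 12 11 2)(1 5 4 8)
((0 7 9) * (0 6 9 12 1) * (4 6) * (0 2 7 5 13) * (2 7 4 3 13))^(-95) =((0 5 2 4 6 9 3 13)(1 7 12))^(-95) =(0 5 2 4 6 9 3 13)(1 7 12)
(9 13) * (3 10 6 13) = (3 10 6 13 9) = [0, 1, 2, 10, 4, 5, 13, 7, 8, 3, 6, 11, 12, 9]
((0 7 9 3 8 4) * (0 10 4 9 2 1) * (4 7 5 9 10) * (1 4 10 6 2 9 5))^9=((0 1)(2 4 10 7 9 3 8 6))^9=(0 1)(2 4 10 7 9 3 8 6)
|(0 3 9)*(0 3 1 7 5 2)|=10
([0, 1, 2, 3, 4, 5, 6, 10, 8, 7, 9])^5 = (7 9 10)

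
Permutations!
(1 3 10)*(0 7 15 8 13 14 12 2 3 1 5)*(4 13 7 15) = (0 15 8 7 4 13 14 12 2 3 10 5) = [15, 1, 3, 10, 13, 0, 6, 4, 7, 9, 5, 11, 2, 14, 12, 8]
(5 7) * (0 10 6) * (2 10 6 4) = [6, 1, 10, 3, 2, 7, 0, 5, 8, 9, 4] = (0 6)(2 10 4)(5 7)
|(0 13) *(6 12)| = 2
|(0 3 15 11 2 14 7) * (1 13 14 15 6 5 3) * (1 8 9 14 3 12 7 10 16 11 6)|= |(0 8 9 14 10 16 11 2 15 6 5 12 7)(1 13 3)|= 39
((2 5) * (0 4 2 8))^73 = ((0 4 2 5 8))^73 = (0 5 4 8 2)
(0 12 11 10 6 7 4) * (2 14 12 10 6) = (0 10 2 14 12 11 6 7 4) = [10, 1, 14, 3, 0, 5, 7, 4, 8, 9, 2, 6, 11, 13, 12]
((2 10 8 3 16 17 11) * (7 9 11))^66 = ((2 10 8 3 16 17 7 9 11))^66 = (2 3 7)(8 17 11)(9 10 16)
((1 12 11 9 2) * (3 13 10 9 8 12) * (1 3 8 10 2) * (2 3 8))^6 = (13)(1 9 10 11 12 8 2)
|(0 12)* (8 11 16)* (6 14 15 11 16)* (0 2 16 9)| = |(0 12 2 16 8 9)(6 14 15 11)| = 12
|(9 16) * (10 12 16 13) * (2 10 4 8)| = |(2 10 12 16 9 13 4 8)| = 8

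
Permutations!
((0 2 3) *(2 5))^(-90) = ((0 5 2 3))^(-90) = (0 2)(3 5)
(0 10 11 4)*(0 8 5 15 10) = [0, 1, 2, 3, 8, 15, 6, 7, 5, 9, 11, 4, 12, 13, 14, 10] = (4 8 5 15 10 11)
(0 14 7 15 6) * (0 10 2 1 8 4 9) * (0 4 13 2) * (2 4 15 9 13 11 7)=[14, 8, 1, 3, 13, 5, 10, 9, 11, 15, 0, 7, 12, 4, 2, 6]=(0 14 2 1 8 11 7 9 15 6 10)(4 13)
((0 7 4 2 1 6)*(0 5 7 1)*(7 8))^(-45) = (0 5 4 1 8 2 6 7)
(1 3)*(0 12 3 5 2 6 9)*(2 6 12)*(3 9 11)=(0 2 12 9)(1 5 6 11 3)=[2, 5, 12, 1, 4, 6, 11, 7, 8, 0, 10, 3, 9]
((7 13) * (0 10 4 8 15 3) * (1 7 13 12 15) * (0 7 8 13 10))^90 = (3 12)(7 15)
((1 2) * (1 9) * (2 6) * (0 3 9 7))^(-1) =((0 3 9 1 6 2 7))^(-1) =(0 7 2 6 1 9 3)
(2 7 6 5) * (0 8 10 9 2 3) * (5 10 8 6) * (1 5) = (0 6 10 9 2 7 1 5 3) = [6, 5, 7, 0, 4, 3, 10, 1, 8, 2, 9]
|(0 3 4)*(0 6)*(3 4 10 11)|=|(0 4 6)(3 10 11)|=3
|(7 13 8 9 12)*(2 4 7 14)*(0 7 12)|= 20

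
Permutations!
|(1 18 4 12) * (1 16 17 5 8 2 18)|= |(2 18 4 12 16 17 5 8)|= 8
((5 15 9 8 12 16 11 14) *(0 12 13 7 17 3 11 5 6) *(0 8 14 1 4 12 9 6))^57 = ((0 9 14)(1 4 12 16 5 15 6 8 13 7 17 3 11))^57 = (1 15 17 12 8 11 5 7 4 6 3 16 13)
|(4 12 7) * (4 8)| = 4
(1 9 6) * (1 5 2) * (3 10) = (1 9 6 5 2)(3 10) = [0, 9, 1, 10, 4, 2, 5, 7, 8, 6, 3]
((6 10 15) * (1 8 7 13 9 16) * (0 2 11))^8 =(0 11 2)(1 7 9)(6 15 10)(8 13 16)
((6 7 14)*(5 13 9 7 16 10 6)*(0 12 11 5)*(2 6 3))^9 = (0 12 11 5 13 9 7 14)(2 3 10 16 6)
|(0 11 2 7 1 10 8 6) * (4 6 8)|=8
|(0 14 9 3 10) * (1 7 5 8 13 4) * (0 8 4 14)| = |(1 7 5 4)(3 10 8 13 14 9)| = 12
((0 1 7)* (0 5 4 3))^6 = (7)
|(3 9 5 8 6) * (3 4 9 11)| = 10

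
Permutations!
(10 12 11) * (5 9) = (5 9)(10 12 11) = [0, 1, 2, 3, 4, 9, 6, 7, 8, 5, 12, 10, 11]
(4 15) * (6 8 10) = (4 15)(6 8 10) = [0, 1, 2, 3, 15, 5, 8, 7, 10, 9, 6, 11, 12, 13, 14, 4]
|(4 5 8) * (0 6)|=|(0 6)(4 5 8)|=6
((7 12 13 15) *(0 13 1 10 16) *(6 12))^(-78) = ((0 13 15 7 6 12 1 10 16))^(-78) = (0 7 1)(6 10 13)(12 16 15)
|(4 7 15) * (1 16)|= 6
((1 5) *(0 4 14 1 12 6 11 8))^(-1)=((0 4 14 1 5 12 6 11 8))^(-1)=(0 8 11 6 12 5 1 14 4)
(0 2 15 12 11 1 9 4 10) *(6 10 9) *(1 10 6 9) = (0 2 15 12 11 10)(1 9 4) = [2, 9, 15, 3, 1, 5, 6, 7, 8, 4, 0, 10, 11, 13, 14, 12]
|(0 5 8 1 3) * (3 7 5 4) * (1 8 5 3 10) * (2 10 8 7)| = |(0 4 8 7 3)(1 2 10)| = 15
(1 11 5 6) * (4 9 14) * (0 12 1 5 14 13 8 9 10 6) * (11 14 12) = (0 11 12 1 14 4 10 6 5)(8 9 13) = [11, 14, 2, 3, 10, 0, 5, 7, 9, 13, 6, 12, 1, 8, 4]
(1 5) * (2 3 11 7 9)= (1 5)(2 3 11 7 9)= [0, 5, 3, 11, 4, 1, 6, 9, 8, 2, 10, 7]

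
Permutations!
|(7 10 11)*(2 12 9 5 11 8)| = 8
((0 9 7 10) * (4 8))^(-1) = (0 10 7 9)(4 8)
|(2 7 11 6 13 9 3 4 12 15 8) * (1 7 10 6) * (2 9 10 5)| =|(1 7 11)(2 5)(3 4 12 15 8 9)(6 13 10)| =6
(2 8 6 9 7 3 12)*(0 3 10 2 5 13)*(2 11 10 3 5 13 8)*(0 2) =(0 5 8 6 9 7 3 12 13 2)(10 11) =[5, 1, 0, 12, 4, 8, 9, 3, 6, 7, 11, 10, 13, 2]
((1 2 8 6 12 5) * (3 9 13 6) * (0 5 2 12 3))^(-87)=((0 5 1 12 2 8)(3 9 13 6))^(-87)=(0 12)(1 8)(2 5)(3 9 13 6)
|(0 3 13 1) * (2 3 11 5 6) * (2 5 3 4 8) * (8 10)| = 20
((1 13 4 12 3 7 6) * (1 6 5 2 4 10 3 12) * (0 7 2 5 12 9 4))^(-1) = (0 2 3 10 13 1 4 9 12 7)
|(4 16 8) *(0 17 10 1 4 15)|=8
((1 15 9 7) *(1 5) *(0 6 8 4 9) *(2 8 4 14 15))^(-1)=(0 15 14 8 2 1 5 7 9 4 6)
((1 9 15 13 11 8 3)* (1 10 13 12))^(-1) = ((1 9 15 12)(3 10 13 11 8))^(-1) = (1 12 15 9)(3 8 11 13 10)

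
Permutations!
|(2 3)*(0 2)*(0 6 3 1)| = 6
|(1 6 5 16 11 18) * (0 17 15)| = 6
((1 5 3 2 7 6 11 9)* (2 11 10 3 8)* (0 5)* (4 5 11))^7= (0 1 9 11)(2 8 5 4 3 10 6 7)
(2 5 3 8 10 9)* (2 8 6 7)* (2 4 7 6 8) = (2 5 3 8 10 9)(4 7) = [0, 1, 5, 8, 7, 3, 6, 4, 10, 2, 9]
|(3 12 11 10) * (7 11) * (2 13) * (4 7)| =|(2 13)(3 12 4 7 11 10)| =6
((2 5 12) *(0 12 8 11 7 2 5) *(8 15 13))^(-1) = ((0 12 5 15 13 8 11 7 2))^(-1) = (0 2 7 11 8 13 15 5 12)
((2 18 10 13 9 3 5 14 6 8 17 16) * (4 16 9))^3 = ((2 18 10 13 4 16)(3 5 14 6 8 17 9))^3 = (2 13)(3 6 9 14 17 5 8)(4 18)(10 16)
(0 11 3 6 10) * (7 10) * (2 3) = [11, 1, 3, 6, 4, 5, 7, 10, 8, 9, 0, 2] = (0 11 2 3 6 7 10)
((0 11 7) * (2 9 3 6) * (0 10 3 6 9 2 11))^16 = ((3 9 6 11 7 10))^16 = (3 7 6)(9 10 11)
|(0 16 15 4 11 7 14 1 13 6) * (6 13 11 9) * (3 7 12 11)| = |(0 16 15 4 9 6)(1 3 7 14)(11 12)| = 12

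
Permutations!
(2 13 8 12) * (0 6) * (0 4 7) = [6, 1, 13, 3, 7, 5, 4, 0, 12, 9, 10, 11, 2, 8] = (0 6 4 7)(2 13 8 12)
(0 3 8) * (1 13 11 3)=(0 1 13 11 3 8)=[1, 13, 2, 8, 4, 5, 6, 7, 0, 9, 10, 3, 12, 11]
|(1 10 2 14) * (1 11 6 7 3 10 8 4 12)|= |(1 8 4 12)(2 14 11 6 7 3 10)|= 28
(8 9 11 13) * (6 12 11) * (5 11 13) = (5 11)(6 12 13 8 9) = [0, 1, 2, 3, 4, 11, 12, 7, 9, 6, 10, 5, 13, 8]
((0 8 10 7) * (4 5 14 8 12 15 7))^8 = ((0 12 15 7)(4 5 14 8 10))^8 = (15)(4 8 5 10 14)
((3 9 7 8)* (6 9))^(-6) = ((3 6 9 7 8))^(-6) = (3 8 7 9 6)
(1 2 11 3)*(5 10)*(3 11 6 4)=(11)(1 2 6 4 3)(5 10)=[0, 2, 6, 1, 3, 10, 4, 7, 8, 9, 5, 11]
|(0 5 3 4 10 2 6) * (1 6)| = |(0 5 3 4 10 2 1 6)| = 8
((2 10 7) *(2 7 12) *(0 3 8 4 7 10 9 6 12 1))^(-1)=((0 3 8 4 7 10 1)(2 9 6 12))^(-1)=(0 1 10 7 4 8 3)(2 12 6 9)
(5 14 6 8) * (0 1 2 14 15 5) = (0 1 2 14 6 8)(5 15) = [1, 2, 14, 3, 4, 15, 8, 7, 0, 9, 10, 11, 12, 13, 6, 5]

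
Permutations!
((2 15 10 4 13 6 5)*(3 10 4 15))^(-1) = (2 5 6 13 4 15 10 3)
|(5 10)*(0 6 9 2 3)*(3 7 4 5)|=9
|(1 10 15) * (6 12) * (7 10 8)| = |(1 8 7 10 15)(6 12)| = 10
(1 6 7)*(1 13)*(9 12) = [0, 6, 2, 3, 4, 5, 7, 13, 8, 12, 10, 11, 9, 1] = (1 6 7 13)(9 12)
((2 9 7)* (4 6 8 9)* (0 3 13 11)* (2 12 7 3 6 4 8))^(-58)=((0 6 2 8 9 3 13 11)(7 12))^(-58)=(0 13 9 2)(3 8 6 11)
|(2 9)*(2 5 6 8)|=|(2 9 5 6 8)|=5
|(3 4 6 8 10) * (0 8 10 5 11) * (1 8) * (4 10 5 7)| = 8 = |(0 1 8 7 4 6 5 11)(3 10)|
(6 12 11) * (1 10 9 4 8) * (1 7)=(1 10 9 4 8 7)(6 12 11)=[0, 10, 2, 3, 8, 5, 12, 1, 7, 4, 9, 6, 11]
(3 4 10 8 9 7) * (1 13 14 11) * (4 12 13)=(1 4 10 8 9 7 3 12 13 14 11)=[0, 4, 2, 12, 10, 5, 6, 3, 9, 7, 8, 1, 13, 14, 11]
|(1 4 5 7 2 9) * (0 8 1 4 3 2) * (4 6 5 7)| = |(0 8 1 3 2 9 6 5 4 7)| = 10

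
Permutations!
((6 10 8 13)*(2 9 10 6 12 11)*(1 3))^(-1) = (1 3)(2 11 12 13 8 10 9)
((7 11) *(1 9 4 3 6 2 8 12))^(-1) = ((1 9 4 3 6 2 8 12)(7 11))^(-1) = (1 12 8 2 6 3 4 9)(7 11)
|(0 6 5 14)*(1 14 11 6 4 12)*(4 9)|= 6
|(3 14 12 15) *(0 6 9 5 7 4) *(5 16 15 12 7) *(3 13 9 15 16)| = |(16)(0 6 15 13 9 3 14 7 4)| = 9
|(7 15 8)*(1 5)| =|(1 5)(7 15 8)| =6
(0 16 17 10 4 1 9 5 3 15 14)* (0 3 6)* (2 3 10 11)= [16, 9, 3, 15, 1, 6, 0, 7, 8, 5, 4, 2, 12, 13, 10, 14, 17, 11]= (0 16 17 11 2 3 15 14 10 4 1 9 5 6)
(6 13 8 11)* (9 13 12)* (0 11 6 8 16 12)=[11, 1, 2, 3, 4, 5, 0, 7, 6, 13, 10, 8, 9, 16, 14, 15, 12]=(0 11 8 6)(9 13 16 12)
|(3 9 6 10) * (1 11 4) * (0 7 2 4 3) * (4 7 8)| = |(0 8 4 1 11 3 9 6 10)(2 7)| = 18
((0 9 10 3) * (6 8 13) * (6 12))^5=((0 9 10 3)(6 8 13 12))^5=(0 9 10 3)(6 8 13 12)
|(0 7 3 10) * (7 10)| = 2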